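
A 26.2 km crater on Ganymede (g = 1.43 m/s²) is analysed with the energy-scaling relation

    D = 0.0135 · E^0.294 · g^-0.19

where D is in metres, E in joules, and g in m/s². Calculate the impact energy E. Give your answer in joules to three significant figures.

Rearranging: E = [D / (0.0135 · g^-0.19)]^(1/0.294).
D = 26200 m.
g^-0.19 = 1.43^-0.19 = 0.9343
D / (0.0135 × 0.9343) = 26200 / (0.01261) = 2.078 × 10^6
E = (2.078 × 10^6)^3.4014 = 3.082 × 10^21 J

E ≈ 3.08 × 10^21 J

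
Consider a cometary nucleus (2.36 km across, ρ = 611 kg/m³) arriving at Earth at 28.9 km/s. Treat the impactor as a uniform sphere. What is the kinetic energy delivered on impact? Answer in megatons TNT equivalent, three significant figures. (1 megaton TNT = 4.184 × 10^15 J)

d = 2360 m; v = 28900 m/s.
Mass m = (π/6) ρ d³ = (π/6) × 611 × (2360)³ = 4.205 × 10^12 kg
E = ½ m v² = 0.5 × 4.205 × 10^12 × (28900)² = 1.756 × 10^21 J
   = 1.756 × 10^21 / 4.184×10^15 = 4.197 × 10^5 Mt

E ≈ 4.20 × 10^5 Mt TNT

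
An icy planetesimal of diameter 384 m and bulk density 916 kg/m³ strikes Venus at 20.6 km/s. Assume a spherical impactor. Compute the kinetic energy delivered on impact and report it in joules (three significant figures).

v = 20600 m/s.
Mass m = (π/6) ρ d³ = (π/6) × 916 × (384)³ = 2.716 × 10^10 kg
E = ½ m v² = 0.5 × 2.716 × 10^10 × (20600)² = 5.763 × 10^18 J

E ≈ 5.76 × 10^18 J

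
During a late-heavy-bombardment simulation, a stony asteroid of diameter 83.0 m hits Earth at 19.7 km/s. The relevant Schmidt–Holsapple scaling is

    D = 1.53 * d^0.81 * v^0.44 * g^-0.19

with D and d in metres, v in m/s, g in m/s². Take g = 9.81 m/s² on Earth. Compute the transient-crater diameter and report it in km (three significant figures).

In SI units: v = 19700 m/s.
d^0.81 = 83^0.81 = 35.85
v^0.44 = 19700^0.44 = 77.55
g^-0.19 = 9.81^-0.19 = 0.6480
D = 1.53 × 35.85 × 77.55 × 0.6480 = 2756 m
   = 2.756 km

D ≈ 2.76 km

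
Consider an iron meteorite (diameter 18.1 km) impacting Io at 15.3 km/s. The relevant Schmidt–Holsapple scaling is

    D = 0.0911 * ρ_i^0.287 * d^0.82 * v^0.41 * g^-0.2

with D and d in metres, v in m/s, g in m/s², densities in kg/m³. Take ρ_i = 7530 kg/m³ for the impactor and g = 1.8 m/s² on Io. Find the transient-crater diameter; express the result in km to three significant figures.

D ≈ 169 km

In SI units: d = 18100 m, v = 15300 m/s.
ρ_i^0.287 = 7530^0.287 = 12.96
d^0.82 = 18100^0.82 = 3100
v^0.41 = 15300^0.41 = 51.97
g^-0.2 = 1.8^-0.2 = 0.8891
D = 0.0911 × 12.96 × 3100 × 51.97 × 0.8891 = 1.691 × 10^5 m
   = 169.1 km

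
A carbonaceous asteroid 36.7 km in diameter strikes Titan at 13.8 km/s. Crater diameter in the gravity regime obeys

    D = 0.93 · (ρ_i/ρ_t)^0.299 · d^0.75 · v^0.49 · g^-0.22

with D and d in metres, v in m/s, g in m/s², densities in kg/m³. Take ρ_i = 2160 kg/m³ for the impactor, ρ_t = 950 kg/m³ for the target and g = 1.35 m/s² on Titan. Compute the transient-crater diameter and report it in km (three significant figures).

D ≈ 315 km

In SI units: d = 36700 m, v = 13800 m/s.
(ρ_i/ρ_t)^0.299 = (2160/950)^0.299 = 1.278
d^0.75 = 36700^0.75 = 2652
v^0.49 = 13800^0.49 = 106.8
g^-0.22 = 1.35^-0.22 = 0.9361
D = 0.93 × 1.278 × 2652 × 106.8 × 0.9361 = 3.151 × 10^5 m
   = 315.1 km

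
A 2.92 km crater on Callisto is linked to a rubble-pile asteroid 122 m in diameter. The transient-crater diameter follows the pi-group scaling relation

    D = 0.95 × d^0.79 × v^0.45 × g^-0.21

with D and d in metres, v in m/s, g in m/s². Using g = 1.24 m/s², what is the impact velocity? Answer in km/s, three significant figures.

Rearranging for v: v = [D / (0.95 · 122^0.79 · 1.24^-0.21)]^(1/0.45).
D = 2920 m.
122^0.79 = 44.49
1.24^-0.21 = 0.9558
Denominator = 0.95 × 44.49 × 0.9558 = 40.40
D / 40.40 = 2920 / 40.40 = 72.28
v = 72.28^(1/0.45) = 72.28^2.2222 = 13524 m/s

v ≈ 13.5 km/s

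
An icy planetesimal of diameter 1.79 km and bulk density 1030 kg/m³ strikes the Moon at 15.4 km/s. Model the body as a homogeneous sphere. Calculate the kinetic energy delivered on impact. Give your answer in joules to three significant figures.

d = 1790 m; v = 15400 m/s.
Mass m = (π/6) ρ d³ = (π/6) × 1030 × (1790)³ = 3.093 × 10^12 kg
E = ½ m v² = 0.5 × 3.093 × 10^12 × (15400)² = 3.668 × 10^20 J

E ≈ 3.67 × 10^20 J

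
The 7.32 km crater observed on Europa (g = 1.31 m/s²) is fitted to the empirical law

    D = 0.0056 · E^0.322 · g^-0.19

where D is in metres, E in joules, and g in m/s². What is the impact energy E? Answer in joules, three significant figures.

E ≈ 1.16 × 10^19 J

Rearranging: E = [D / (0.0056 · g^-0.19)]^(1/0.322).
D = 7320 m.
g^-0.19 = 1.31^-0.19 = 0.9500
D / (0.0056 × 0.9500) = 7320 / (5.320 × 10^-3) = 1.376 × 10^6
E = (1.376 × 10^6)^3.1056 = 1.159 × 10^19 J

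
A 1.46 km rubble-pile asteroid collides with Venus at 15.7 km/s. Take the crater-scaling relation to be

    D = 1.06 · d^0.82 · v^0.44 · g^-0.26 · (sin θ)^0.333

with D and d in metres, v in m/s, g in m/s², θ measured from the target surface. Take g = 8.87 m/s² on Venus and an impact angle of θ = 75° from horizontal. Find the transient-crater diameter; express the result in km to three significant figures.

D ≈ 16.4 km

In SI units: d = 1460 m, v = 15700 m/s.
d^0.82 = 1460^0.82 = 393.3
v^0.44 = 15700^0.44 = 70.18
g^-0.26 = 8.87^-0.26 = 0.5669
(sin 75°)^0.333 = 0.9659^0.333 = 0.9885
D = 1.06 × 393.3 × 70.18 × 0.5669 × 0.9885 = 16396 m
   = 16.40 km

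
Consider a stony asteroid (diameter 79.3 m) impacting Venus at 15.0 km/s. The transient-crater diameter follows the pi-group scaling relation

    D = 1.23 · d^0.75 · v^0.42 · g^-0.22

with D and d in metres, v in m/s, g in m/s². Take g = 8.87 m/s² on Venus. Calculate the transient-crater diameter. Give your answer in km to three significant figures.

In SI units: v = 15000 m/s.
d^0.75 = 79.3^0.75 = 26.57
v^0.42 = 15000^0.42 = 56.75
g^-0.22 = 8.87^-0.22 = 0.6187
D = 1.23 × 26.57 × 56.75 × 0.6187 = 1147 m
   = 1.147 km

D ≈ 1.15 km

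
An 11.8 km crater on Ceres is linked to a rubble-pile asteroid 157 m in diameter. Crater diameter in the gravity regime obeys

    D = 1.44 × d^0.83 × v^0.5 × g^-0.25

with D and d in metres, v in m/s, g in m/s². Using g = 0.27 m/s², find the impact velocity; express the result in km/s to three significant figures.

v ≈ 7.90 km/s

Rearranging for v: v = [D / (1.44 · 157^0.83 · 0.27^-0.25)]^(1/0.5).
D = 11800 m.
157^0.83 = 66.47
0.27^-0.25 = 1.387
Denominator = 1.44 × 66.47 × 1.387 = 132.8
D / 132.8 = 11800 / 132.8 = 88.86
v = 88.86^(1/0.5) = 88.86^2 = 7896 m/s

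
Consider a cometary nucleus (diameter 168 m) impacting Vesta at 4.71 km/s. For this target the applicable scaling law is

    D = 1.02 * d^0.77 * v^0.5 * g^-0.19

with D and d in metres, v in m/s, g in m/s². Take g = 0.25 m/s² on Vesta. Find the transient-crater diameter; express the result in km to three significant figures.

D ≈ 4.71 km

In SI units: v = 4710 m/s.
d^0.77 = 168^0.77 = 51.70
v^0.5 = 4710^0.5 = 68.63
g^-0.19 = 0.25^-0.19 = 1.301
D = 1.02 × 51.70 × 68.63 × 1.301 = 4708 m
   = 4.708 km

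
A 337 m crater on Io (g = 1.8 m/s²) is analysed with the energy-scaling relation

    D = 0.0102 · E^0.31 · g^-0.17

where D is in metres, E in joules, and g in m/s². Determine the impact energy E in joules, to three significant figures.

Rearranging: E = [D / (0.0102 · g^-0.17)]^(1/0.31).
g^-0.17 = 1.8^-0.17 = 0.9049
D / (0.0102 × 0.9049) = 337 / (9.230 × 10^-3) = 3.651 × 10^4
E = (3.651 × 10^4)^3.2258 = 5.217 × 10^14 J

E ≈ 5.22 × 10^14 J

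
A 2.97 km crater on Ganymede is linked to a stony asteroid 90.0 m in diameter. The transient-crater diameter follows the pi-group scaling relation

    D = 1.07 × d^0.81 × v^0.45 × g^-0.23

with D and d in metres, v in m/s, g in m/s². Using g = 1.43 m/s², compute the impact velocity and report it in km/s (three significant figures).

Rearranging for v: v = [D / (1.07 · 90^0.81 · 1.43^-0.23)]^(1/0.45).
D = 2970 m.
90^0.81 = 38.28
1.43^-0.23 = 0.9210
Denominator = 1.07 × 38.28 × 0.9210 = 37.72
D / 37.72 = 2970 / 37.72 = 78.74
v = 78.74^(1/0.45) = 78.74^2.2222 = 16358 m/s

v ≈ 16.4 km/s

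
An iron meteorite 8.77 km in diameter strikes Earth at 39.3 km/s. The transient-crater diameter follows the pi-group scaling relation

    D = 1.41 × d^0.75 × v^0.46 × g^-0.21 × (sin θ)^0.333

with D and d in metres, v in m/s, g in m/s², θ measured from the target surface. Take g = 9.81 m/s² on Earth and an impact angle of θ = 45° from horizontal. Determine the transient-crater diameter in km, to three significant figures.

In SI units: d = 8770 m, v = 39300 m/s.
d^0.75 = 8770^0.75 = 906.3
v^0.46 = 39300^0.46 = 129.8
g^-0.21 = 9.81^-0.21 = 0.6191
(sin 45°)^0.333 = 0.7071^0.333 = 0.8910
D = 1.41 × 906.3 × 129.8 × 0.6191 × 0.8910 = 91496 m
   = 91.50 km

D ≈ 91.5 km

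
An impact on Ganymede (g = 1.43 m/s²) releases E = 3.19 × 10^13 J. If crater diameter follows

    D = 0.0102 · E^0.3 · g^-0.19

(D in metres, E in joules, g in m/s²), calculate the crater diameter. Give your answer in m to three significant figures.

D ≈ 107 m

E^0.3 = (3.19 × 10^13)^0.3 = 1.125 × 10^4
g^-0.19 = 1.43^-0.19 = 0.9343
D = 0.0102 × 1.125 × 10^4 × 0.9343 = 107.2 m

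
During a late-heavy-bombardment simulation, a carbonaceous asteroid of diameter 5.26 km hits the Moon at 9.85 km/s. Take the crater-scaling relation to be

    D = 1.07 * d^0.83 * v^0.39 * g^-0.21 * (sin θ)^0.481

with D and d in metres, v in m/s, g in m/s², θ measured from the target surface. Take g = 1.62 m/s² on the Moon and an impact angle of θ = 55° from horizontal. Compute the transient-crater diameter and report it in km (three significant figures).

D ≈ 38.9 km

In SI units: d = 5260 m, v = 9850 m/s.
d^0.83 = 5260^0.83 = 1226
v^0.39 = 9850^0.39 = 36.09
g^-0.21 = 1.62^-0.21 = 0.9037
(sin 55°)^0.481 = 0.8192^0.481 = 0.9085
D = 1.07 × 1226 × 36.09 × 0.9037 × 0.9085 = 38870 m
   = 38.87 km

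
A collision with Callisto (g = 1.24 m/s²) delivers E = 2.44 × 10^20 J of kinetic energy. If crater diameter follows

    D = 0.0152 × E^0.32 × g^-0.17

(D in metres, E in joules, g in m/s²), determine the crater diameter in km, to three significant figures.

E^0.32 = (2.44 × 10^20)^0.32 = 3.342 × 10^6
g^-0.17 = 1.24^-0.17 = 0.9641
D = 0.0152 × 3.342 × 10^6 × 0.9641 = 48975 m
   = 48.97 km

D ≈ 49.0 km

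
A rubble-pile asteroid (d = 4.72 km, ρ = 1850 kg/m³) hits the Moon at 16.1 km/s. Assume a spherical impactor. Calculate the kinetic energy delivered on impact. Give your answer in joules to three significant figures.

E ≈ 1.32 × 10^22 J

d = 4720 m; v = 16100 m/s.
Mass m = (π/6) ρ d³ = (π/6) × 1850 × (4720)³ = 1.019 × 10^14 kg
E = ½ m v² = 0.5 × 1.019 × 10^14 × (16100)² = 1.321 × 10^22 J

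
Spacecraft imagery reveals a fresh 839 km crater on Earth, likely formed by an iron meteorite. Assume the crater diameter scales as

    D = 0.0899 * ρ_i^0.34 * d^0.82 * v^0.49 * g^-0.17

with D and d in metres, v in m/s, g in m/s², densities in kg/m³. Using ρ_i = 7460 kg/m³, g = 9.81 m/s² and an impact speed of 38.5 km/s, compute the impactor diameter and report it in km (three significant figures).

Rearranging for d: d = [D / (0.0899 · 7460^0.34 · 38500^0.49 · 9.81^-0.17)]^(1/0.82).
D = 839000 m.
7460^0.34 = 20.74
38500^0.49 = 176.6
9.81^-0.17 = 0.6783
Denominator = 0.0899 × 20.74 × 176.6 × 0.6783 = 223.3
D / 223.3 = 839000 / 223.3 = 3757
d = 3757^(1/0.82) = 3757^1.2195 = 22883 m

d ≈ 22.9 km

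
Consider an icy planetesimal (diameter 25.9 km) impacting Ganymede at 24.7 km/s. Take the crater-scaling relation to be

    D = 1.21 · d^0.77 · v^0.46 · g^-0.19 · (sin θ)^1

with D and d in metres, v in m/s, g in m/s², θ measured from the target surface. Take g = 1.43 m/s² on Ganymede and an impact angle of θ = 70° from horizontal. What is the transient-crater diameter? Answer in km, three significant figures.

In SI units: d = 25900 m, v = 24700 m/s.
d^0.77 = 25900^0.77 = 2502
v^0.46 = 24700^0.46 = 104.9
g^-0.19 = 1.43^-0.19 = 0.9343
(sin 70°)^1 = 0.9397^1 = 0.9397
D = 1.21 × 2502 × 104.9 × 0.9343 × 0.9397 = 2.788 × 10^5 m
   = 278.8 km

D ≈ 279 km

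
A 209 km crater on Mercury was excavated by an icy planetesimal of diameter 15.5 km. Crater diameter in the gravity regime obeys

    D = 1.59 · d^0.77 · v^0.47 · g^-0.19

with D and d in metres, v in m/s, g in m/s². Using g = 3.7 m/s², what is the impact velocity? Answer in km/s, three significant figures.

Rearranging for v: v = [D / (1.59 · 15500^0.77 · 3.7^-0.19)]^(1/0.47).
D = 209000 m.
15500^0.77 = 1685
3.7^-0.19 = 0.7799
Denominator = 1.59 × 1685 × 0.7799 = 2089
D / 2089 = 209000 / 2089 = 100.0
v = 100.0^(1/0.47) = 100.0^2.1277 = 18005 m/s

v ≈ 18.0 km/s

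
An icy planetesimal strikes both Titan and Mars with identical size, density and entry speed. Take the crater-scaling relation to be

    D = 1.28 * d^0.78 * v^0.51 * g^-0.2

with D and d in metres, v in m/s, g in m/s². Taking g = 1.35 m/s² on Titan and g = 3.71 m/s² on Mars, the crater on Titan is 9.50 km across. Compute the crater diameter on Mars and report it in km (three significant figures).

D ≈ 7.76 km

All impactor-dependent factors cancel in the ratio, leaving D_Mars/D_Titan = (g_Mars/g_Titan)^-0.2.
(3.71/1.35)^-0.2 = 2.748^-0.2 = 0.8170
D_Mars = 0.8170 × 9.50 km = 7.76 km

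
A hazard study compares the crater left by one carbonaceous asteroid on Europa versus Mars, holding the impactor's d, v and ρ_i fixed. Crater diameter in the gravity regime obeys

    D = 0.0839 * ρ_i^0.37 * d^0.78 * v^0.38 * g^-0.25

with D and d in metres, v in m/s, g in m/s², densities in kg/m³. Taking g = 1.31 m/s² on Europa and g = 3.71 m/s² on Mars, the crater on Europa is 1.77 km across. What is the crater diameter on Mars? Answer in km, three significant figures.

All impactor-dependent factors cancel in the ratio, leaving D_Mars/D_Europa = (g_Mars/g_Europa)^-0.25.
(3.71/1.31)^-0.25 = 2.832^-0.25 = 0.7709
D_Mars = 0.7709 × 1.77 km = 1.36 km

D ≈ 1.36 km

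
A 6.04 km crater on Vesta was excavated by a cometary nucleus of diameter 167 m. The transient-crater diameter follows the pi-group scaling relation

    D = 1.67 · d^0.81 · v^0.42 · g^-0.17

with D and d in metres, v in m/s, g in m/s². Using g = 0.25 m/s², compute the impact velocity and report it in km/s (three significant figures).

Rearranging for v: v = [D / (1.67 · 167^0.81 · 0.25^-0.17)]^(1/0.42).
D = 6040 m.
167^0.81 = 63.15
0.25^-0.17 = 1.266
Denominator = 1.67 × 63.15 × 1.266 = 133.5
D / 133.5 = 6040 / 133.5 = 45.24
v = 45.24^(1/0.42) = 45.24^2.381 = 8746 m/s

v ≈ 8.75 km/s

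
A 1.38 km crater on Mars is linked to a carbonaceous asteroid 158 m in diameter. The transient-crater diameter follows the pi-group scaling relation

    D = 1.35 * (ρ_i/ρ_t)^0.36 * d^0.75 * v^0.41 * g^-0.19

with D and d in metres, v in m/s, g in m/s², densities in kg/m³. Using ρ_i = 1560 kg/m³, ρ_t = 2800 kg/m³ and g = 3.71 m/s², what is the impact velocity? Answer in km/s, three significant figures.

Rearranging for v: v = [D / (1.35 · (1560/2800)^0.36 · 158^0.75 · 3.71^-0.19)]^(1/0.41).
D = 1380 m.
(1560/2800)^0.36 = 0.8101
158^0.75 = 44.56
3.71^-0.19 = 0.7795
Denominator = 1.35 × 0.8101 × 44.56 × 0.7795 = 37.99
D / 37.99 = 1380 / 37.99 = 36.33
v = 36.33^(1/0.41) = 36.33^2.439 = 6390 m/s

v ≈ 6.39 km/s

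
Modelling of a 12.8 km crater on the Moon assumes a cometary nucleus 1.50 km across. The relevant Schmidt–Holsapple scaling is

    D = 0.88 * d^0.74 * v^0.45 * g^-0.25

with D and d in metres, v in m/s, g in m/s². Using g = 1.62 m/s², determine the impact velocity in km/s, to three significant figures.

Rearranging for v: v = [D / (0.88 · 1500^0.74 · 1.62^-0.25)]^(1/0.45).
D = 12800 m.
1500^0.74 = 224.0
1.62^-0.25 = 0.8864
Denominator = 0.88 × 224.0 × 0.8864 = 174.7
D / 174.7 = 12800 / 174.7 = 73.27
v = 73.27^(1/0.45) = 73.27^2.2222 = 13939 m/s

v ≈ 13.9 km/s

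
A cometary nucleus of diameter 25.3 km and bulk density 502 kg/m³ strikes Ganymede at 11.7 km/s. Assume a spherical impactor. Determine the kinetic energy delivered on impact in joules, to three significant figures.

d = 25300 m; v = 11700 m/s.
Mass m = (π/6) ρ d³ = (π/6) × 502 × (25300)³ = 4.257 × 10^15 kg
E = ½ m v² = 0.5 × 4.257 × 10^15 × (11700)² = 2.914 × 10^23 J

E ≈ 2.91 × 10^23 J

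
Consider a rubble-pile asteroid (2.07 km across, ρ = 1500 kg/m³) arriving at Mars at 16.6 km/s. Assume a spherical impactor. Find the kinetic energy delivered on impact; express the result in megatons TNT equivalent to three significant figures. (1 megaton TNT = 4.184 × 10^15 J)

d = 2070 m; v = 16600 m/s.
Mass m = (π/6) ρ d³ = (π/6) × 1500 × (2070)³ = 6.966 × 10^12 kg
E = ½ m v² = 0.5 × 6.966 × 10^12 × (16600)² = 9.598 × 10^20 J
   = 9.598 × 10^20 / 4.184×10^15 = 2.294 × 10^5 Mt

E ≈ 2.29 × 10^5 Mt TNT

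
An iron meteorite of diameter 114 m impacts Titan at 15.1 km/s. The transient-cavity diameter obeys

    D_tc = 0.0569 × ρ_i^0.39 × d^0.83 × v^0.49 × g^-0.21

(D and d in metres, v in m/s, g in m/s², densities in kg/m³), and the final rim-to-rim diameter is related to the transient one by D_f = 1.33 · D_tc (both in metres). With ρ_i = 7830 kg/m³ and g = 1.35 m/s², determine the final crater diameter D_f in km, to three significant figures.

D_f ≈ 13.3 km

v = 15100 m/s.
ρ_i^0.39 = 7830^0.39 = 33.00
d^0.83 = 114^0.83 = 50.96
v^0.49 = 15100^0.49 = 111.6
g^-0.21 = 1.35^-0.21 = 0.9389
D_tc = 0.0569 × 33.00 × 50.96 × 111.6 × 0.9389 = 10030 m
D_f = 1.33 × 10030 = 13340 m
     = 13.34 km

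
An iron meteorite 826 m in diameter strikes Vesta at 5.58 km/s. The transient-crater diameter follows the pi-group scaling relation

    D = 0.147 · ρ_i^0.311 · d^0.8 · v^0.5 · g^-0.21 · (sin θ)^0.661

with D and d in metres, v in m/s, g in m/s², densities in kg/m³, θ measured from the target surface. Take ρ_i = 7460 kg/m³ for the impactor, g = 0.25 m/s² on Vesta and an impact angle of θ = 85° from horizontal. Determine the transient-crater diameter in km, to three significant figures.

D ≈ 50.6 km

In SI units: v = 5580 m/s.
ρ_i^0.311 = 7460^0.311 = 16.01
d^0.8 = 826^0.8 = 215.6
v^0.5 = 5580^0.5 = 74.70
g^-0.21 = 0.25^-0.21 = 1.338
(sin 85°)^0.661 = 0.9962^0.661 = 0.9975
D = 0.147 × 16.01 × 215.6 × 74.70 × 1.338 × 0.9975 = 50588 m
   = 50.59 km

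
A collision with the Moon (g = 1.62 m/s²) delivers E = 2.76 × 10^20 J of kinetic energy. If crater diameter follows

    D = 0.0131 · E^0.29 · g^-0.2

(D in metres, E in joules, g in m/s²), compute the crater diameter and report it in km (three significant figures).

E^0.29 = (2.76 × 10^20)^0.29 = 8.470 × 10^5
g^-0.2 = 1.62^-0.2 = 0.9080
D = 0.0131 × 8.470 × 10^5 × 0.9080 = 10075 m
   = 10.07 km

D ≈ 10.1 km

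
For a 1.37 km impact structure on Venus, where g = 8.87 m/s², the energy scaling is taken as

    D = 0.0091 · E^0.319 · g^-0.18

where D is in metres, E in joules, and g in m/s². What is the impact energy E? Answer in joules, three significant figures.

E ≈ 5.83 × 10^16 J

Rearranging: E = [D / (0.0091 · g^-0.18)]^(1/0.319).
D = 1370 m.
g^-0.18 = 8.87^-0.18 = 0.6751
D / (0.0091 × 0.6751) = 1370 / (6.143 × 10^-3) = 2.230 × 10^5
E = (2.230 × 10^5)^3.1348 = 5.833 × 10^16 J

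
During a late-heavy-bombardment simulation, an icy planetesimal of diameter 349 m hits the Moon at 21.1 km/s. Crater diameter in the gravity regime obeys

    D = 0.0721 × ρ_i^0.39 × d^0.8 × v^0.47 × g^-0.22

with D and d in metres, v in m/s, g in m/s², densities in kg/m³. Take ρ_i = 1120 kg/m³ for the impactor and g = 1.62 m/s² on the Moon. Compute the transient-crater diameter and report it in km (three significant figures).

D ≈ 11.7 km

In SI units: v = 21100 m/s.
ρ_i^0.39 = 1120^0.39 = 15.46
d^0.8 = 349^0.8 = 108.2
v^0.47 = 21100^0.47 = 107.7
g^-0.22 = 1.62^-0.22 = 0.8993
D = 0.0721 × 15.46 × 108.2 × 107.7 × 0.8993 = 11681 m
   = 11.68 km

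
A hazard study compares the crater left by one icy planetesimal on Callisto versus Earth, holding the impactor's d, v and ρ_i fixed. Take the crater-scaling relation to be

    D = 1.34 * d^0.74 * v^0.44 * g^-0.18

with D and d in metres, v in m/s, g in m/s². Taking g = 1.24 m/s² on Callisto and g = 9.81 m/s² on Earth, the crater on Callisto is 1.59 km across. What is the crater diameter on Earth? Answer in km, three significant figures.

All impactor-dependent factors cancel in the ratio, leaving D_Earth/D_Callisto = (g_Earth/g_Callisto)^-0.18.
(9.81/1.24)^-0.18 = 7.911^-0.18 = 0.6892
D_Earth = 0.6892 × 1.59 km = 1.10 km

D ≈ 1.10 km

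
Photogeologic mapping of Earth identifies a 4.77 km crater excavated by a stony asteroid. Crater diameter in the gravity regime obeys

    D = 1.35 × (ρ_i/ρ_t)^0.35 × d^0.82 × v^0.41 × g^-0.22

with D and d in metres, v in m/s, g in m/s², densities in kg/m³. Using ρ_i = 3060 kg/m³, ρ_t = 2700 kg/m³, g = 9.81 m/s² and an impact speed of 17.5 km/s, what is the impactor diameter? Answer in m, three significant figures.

Rearranging for d: d = [D / (1.35 · (3060/2700)^0.35 · 17500^0.41 · 9.81^-0.22)]^(1/0.82).
D = 4770 m.
(3060/2700)^0.35 = 1.045
17500^0.41 = 54.91
9.81^-0.22 = 0.6051
Denominator = 1.35 × 1.045 × 54.91 × 0.6051 = 46.87
D / 46.87 = 4770 / 46.87 = 101.8
d = 101.8^(1/0.82) = 101.8^1.2195 = 280.8 m

d ≈ 281 m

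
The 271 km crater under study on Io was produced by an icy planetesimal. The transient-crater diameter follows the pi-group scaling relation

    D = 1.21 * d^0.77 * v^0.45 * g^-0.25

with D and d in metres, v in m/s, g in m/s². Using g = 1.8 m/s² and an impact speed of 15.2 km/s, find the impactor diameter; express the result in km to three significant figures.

Rearranging for d: d = [D / (1.21 · 15200^0.45 · 1.8^-0.25)]^(1/0.77).
D = 271000 m.
15200^0.45 = 76.18
1.8^-0.25 = 0.8633
Denominator = 1.21 × 76.18 × 0.8633 = 79.58
D / 79.58 = 271000 / 79.58 = 3405
d = 3405^(1/0.77) = 3405^1.2987 = 38651 m

d ≈ 38.7 km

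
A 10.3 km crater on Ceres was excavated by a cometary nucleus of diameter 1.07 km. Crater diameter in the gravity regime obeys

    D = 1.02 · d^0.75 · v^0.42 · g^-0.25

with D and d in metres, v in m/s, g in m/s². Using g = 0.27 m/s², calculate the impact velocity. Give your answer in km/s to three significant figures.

Rearranging for v: v = [D / (1.02 · 1070^0.75 · 0.27^-0.25)]^(1/0.42).
D = 10300 m.
1070^0.75 = 187.1
0.27^-0.25 = 1.387
Denominator = 1.02 × 187.1 × 1.387 = 264.7
D / 264.7 = 10300 / 264.7 = 38.91
v = 38.91^(1/0.42) = 38.91^2.381 = 6109 m/s

v ≈ 6.11 km/s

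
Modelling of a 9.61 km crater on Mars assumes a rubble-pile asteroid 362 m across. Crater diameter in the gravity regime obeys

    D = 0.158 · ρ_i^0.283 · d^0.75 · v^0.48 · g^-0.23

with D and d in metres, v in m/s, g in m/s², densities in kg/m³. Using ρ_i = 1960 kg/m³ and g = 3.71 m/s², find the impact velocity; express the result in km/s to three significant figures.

v ≈ 20.0 km/s

Rearranging for v: v = [D / (0.158 · 1960^0.283 · 362^0.75 · 3.71^-0.23)]^(1/0.48).
D = 9610 m.
1960^0.283 = 8.545
362^0.75 = 82.99
3.71^-0.23 = 0.7397
Denominator = 0.158 × 8.545 × 82.99 × 0.7397 = 82.88
D / 82.88 = 9610 / 82.88 = 116.0
v = 116.0^(1/0.48) = 116.0^2.0833 = 19993 m/s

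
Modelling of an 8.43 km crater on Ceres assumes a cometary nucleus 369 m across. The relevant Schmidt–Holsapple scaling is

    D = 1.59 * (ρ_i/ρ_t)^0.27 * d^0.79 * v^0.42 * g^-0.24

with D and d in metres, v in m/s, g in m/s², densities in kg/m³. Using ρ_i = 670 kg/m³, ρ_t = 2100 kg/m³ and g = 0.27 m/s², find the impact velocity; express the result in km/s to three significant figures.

Rearranging for v: v = [D / (1.59 · (670/2100)^0.27 · 369^0.79 · 0.27^-0.24)]^(1/0.42).
D = 8430 m.
(670/2100)^0.27 = 0.7346
369^0.79 = 106.6
0.27^-0.24 = 1.369
Denominator = 1.59 × 0.7346 × 106.6 × 1.369 = 170.5
D / 170.5 = 8430 / 170.5 = 49.44
v = 49.44^(1/0.42) = 49.44^2.381 = 10804 m/s

v ≈ 10.8 km/s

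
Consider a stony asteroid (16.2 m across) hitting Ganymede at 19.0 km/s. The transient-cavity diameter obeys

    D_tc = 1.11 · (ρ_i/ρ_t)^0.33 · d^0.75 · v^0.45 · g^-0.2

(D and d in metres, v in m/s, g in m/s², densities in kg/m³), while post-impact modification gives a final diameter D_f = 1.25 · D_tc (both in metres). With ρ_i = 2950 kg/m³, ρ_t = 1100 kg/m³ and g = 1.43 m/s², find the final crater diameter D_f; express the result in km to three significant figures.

D_f ≈ 1.22 km

v = 19000 m/s.
(ρ_i/ρ_t)^0.33 = (2950/1100)^0.33 = 1.385
d^0.75 = 16.2^0.75 = 8.075
v^0.45 = 19000^0.45 = 84.22
g^-0.2 = 1.43^-0.2 = 0.9310
D_tc = 1.11 × 1.385 × 8.075 × 84.22 × 0.9310 = 973.4 m
D_f = 1.25 × 973.4 = 1217 m
     = 1.217 km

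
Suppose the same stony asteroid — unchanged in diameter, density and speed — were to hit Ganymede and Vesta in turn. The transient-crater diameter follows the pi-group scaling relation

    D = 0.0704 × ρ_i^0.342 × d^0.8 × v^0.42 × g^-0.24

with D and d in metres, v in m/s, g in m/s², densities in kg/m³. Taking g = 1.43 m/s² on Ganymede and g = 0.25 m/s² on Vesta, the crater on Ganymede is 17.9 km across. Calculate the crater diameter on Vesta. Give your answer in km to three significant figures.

All impactor-dependent factors cancel in the ratio, leaving D_Vesta/D_Ganymede = (g_Vesta/g_Ganymede)^-0.24.
(0.25/1.43)^-0.24 = 0.1748^-0.24 = 1.520
D_Vesta = 1.520 × 17.9 km = 27.2 km

D ≈ 27.2 km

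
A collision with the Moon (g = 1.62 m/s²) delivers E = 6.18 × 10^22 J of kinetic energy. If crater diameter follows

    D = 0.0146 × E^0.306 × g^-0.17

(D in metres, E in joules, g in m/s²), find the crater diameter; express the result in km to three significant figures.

D ≈ 127 km

E^0.306 = (6.18 × 10^22)^0.306 = 9.420 × 10^6
g^-0.17 = 1.62^-0.17 = 0.9213
D = 0.0146 × 9.420 × 10^6 × 0.9213 = 1.267 × 10^5 m
   = 126.7 km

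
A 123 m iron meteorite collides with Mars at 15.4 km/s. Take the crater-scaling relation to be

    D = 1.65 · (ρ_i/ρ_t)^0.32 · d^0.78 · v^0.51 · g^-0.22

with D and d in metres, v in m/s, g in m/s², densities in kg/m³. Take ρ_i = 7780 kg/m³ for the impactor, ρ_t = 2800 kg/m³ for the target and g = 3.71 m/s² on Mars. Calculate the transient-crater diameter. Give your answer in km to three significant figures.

D ≈ 10.0 km

In SI units: v = 15400 m/s.
(ρ_i/ρ_t)^0.32 = (7780/2800)^0.32 = 1.387
d^0.78 = 123^0.78 = 42.67
v^0.51 = 15400^0.51 = 136.7
g^-0.22 = 3.71^-0.22 = 0.7494
D = 1.65 × 1.387 × 42.67 × 136.7 × 0.7494 = 10004 m
   = 10.00 km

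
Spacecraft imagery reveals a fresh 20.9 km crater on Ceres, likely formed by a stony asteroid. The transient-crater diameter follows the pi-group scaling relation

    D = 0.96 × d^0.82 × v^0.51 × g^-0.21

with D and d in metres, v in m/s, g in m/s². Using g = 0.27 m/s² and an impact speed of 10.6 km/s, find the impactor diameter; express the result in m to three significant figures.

Rearranging for d: d = [D / (0.96 · 10600^0.51 · 0.27^-0.21)]^(1/0.82).
D = 20900 m.
10600^0.51 = 113.0
0.27^-0.21 = 1.316
Denominator = 0.96 × 113.0 × 1.316 = 142.8
D / 142.8 = 20900 / 142.8 = 146.4
d = 146.4^(1/0.82) = 146.4^1.2195 = 437.4 m

d ≈ 437 m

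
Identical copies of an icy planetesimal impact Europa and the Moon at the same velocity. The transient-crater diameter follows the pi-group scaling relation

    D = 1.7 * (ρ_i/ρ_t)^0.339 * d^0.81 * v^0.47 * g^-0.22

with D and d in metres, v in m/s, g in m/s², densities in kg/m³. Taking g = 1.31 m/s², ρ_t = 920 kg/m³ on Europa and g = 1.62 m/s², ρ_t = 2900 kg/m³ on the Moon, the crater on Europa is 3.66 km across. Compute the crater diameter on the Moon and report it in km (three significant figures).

D ≈ 2.37 km

The impactor-only factors (d, v, ρ_i) cancel in the ratio, leaving D_Moon/D_Europa = (g_Moon/g_Europa)^-0.22 · (ρ_t,Europa/ρ_t,Moon)^0.339.
(1.62/1.31)^-0.22 = 1.237^-0.22 = 0.9543
(920/2900)^0.339 = 0.3172^0.339 = 0.6776
Ratio = 0.9543 × 0.6776 = 0.6466
D_Moon = 0.6466 × 3.66 km = 2.37 km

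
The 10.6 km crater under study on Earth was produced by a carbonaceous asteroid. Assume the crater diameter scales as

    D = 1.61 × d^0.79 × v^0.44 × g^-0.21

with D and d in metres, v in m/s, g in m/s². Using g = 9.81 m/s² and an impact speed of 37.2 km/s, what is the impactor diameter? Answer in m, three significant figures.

Rearranging for d: d = [D / (1.61 · 37200^0.44 · 9.81^-0.21)]^(1/0.79).
D = 10600 m.
37200^0.44 = 102.6
9.81^-0.21 = 0.6191
Denominator = 1.61 × 102.6 × 0.6191 = 102.3
D / 102.3 = 10600 / 102.3 = 103.6
d = 103.6^(1/0.79) = 103.6^1.2658 = 355.7 m

d ≈ 356 m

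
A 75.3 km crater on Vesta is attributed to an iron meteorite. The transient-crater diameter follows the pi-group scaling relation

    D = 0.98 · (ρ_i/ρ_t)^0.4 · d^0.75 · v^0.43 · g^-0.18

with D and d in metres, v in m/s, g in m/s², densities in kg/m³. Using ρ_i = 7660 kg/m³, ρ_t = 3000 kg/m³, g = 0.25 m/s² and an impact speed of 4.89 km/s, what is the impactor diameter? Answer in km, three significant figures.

Rearranging for d: d = [D / (0.98 · (7660/3000)^0.4 · 4890^0.43 · 0.25^-0.18)]^(1/0.75).
D = 75300 m.
(7660/3000)^0.4 = 1.455
4890^0.43 = 38.58
0.25^-0.18 = 1.283
Denominator = 0.98 × 1.455 × 38.58 × 1.283 = 70.58
D / 70.58 = 75300 / 70.58 = 1067
d = 1067^(1/0.75) = 1067^1.3333 = 10901 m

d ≈ 10.9 km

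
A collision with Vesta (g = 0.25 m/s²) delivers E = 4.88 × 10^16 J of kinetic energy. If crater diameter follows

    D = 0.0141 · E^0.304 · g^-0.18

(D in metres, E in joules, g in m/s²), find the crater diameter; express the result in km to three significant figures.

E^0.304 = (4.88 × 10^16)^0.304 = 1.184 × 10^5
g^-0.18 = 0.25^-0.18 = 1.283
D = 0.0141 × 1.184 × 10^5 × 1.283 = 2142 m
   = 2.142 km

D ≈ 2.14 km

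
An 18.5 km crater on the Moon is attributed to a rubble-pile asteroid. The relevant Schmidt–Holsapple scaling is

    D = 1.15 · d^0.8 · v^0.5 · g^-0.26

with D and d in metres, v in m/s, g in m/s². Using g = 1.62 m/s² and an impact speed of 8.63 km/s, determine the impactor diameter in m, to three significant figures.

d ≈ 735 m

Rearranging for d: d = [D / (1.15 · 8630^0.5 · 1.62^-0.26)]^(1/0.8).
D = 18500 m.
8630^0.5 = 92.90
1.62^-0.26 = 0.8821
Denominator = 1.15 × 92.90 × 0.8821 = 94.24
D / 94.24 = 18500 / 94.24 = 196.3
d = 196.3^(1/0.8) = 196.3^1.25 = 734.8 m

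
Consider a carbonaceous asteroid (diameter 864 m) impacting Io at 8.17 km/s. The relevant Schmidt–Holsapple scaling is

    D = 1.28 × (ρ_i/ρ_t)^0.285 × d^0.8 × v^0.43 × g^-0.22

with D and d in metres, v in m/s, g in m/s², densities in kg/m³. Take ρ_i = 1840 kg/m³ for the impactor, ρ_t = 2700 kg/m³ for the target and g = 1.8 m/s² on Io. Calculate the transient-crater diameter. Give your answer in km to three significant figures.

In SI units: v = 8170 m/s.
(ρ_i/ρ_t)^0.285 = (1840/2700)^0.285 = 0.8965
d^0.8 = 864^0.8 = 223.5
v^0.43 = 8170^0.43 = 48.11
g^-0.22 = 1.8^-0.22 = 0.8787
D = 1.28 × 0.8965 × 223.5 × 48.11 × 0.8787 = 10842 m
   = 10.84 km

D ≈ 10.8 km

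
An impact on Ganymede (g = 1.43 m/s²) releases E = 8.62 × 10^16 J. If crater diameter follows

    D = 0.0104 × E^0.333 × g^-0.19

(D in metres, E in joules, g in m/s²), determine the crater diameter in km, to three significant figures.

E^0.333 = (8.62 × 10^16)^0.333 = 4.360 × 10^5
g^-0.19 = 1.43^-0.19 = 0.9343
D = 0.0104 × 4.360 × 10^5 × 0.9343 = 4236 m
   = 4.236 km

D ≈ 4.24 km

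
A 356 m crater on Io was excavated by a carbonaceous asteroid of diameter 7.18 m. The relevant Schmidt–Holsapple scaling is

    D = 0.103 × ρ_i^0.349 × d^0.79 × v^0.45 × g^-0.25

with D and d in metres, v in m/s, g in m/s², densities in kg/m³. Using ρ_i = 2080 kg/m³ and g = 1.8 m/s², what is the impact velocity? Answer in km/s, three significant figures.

Rearranging for v: v = [D / (0.103 · 2080^0.349 · 7.18^0.79 · 1.8^-0.25)]^(1/0.45).
2080^0.349 = 14.39
7.18^0.79 = 4.746
1.8^-0.25 = 0.8633
Denominator = 0.103 × 14.39 × 4.746 × 0.8633 = 6.073
D / 6.073 = 356 / 6.073 = 58.62
v = 58.62^(1/0.45) = 58.62^2.2222 = 8491 m/s

v ≈ 8.49 km/s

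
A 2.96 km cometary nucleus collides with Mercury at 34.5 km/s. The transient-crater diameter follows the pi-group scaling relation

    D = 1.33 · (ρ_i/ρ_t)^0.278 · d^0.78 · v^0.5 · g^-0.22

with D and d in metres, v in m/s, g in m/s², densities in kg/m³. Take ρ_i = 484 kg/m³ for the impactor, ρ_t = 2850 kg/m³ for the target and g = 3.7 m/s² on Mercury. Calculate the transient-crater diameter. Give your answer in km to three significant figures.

In SI units: d = 2960 m, v = 34500 m/s.
(ρ_i/ρ_t)^0.278 = (484/2850)^0.278 = 0.6109
d^0.78 = 2960^0.78 = 510.0
v^0.5 = 34500^0.5 = 185.7
g^-0.22 = 3.7^-0.22 = 0.7499
D = 1.33 × 0.6109 × 510.0 × 185.7 × 0.7499 = 57704 m
   = 57.70 km

D ≈ 57.7 km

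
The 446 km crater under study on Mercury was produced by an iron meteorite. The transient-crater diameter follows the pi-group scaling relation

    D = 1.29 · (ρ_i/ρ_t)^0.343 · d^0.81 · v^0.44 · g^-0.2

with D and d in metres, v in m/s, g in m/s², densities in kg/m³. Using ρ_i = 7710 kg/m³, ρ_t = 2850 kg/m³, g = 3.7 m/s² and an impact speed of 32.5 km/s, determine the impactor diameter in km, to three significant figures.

d ≈ 22.1 km

Rearranging for d: d = [D / (1.29 · (7710/2850)^0.343 · 32500^0.44 · 3.7^-0.2)]^(1/0.81).
D = 446000 m.
(7710/2850)^0.343 = 1.407
32500^0.44 = 96.66
3.7^-0.2 = 0.7698
Denominator = 1.29 × 1.407 × 96.66 × 0.7698 = 135.1
D / 135.1 = 446000 / 135.1 = 3301
d = 3301^(1/0.81) = 3301^1.2346 = 22086 m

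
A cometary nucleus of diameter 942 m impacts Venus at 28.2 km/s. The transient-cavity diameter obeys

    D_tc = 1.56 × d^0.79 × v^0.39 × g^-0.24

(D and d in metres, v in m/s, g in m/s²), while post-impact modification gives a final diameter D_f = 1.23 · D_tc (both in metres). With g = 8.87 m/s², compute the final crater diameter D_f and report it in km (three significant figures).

v = 28200 m/s.
d^0.79 = 942^0.79 = 223.6
v^0.39 = 28200^0.39 = 54.40
g^-0.24 = 8.87^-0.24 = 0.5922
D_tc = 1.56 × 223.6 × 54.40 × 0.5922 = 11240 m
D_f = 1.23 × 11240 = 13825 m
     = 13.83 km

D_f ≈ 13.8 km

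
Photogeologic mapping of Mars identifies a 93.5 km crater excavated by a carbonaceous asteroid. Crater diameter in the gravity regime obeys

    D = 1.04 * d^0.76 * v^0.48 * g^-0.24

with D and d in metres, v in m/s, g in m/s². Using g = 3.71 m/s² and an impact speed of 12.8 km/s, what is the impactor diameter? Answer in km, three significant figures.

d ≈ 12.7 km

Rearranging for d: d = [D / (1.04 · 12800^0.48 · 3.71^-0.24)]^(1/0.76).
D = 93500 m.
12800^0.48 = 93.64
3.71^-0.24 = 0.7300
Denominator = 1.04 × 93.64 × 0.7300 = 71.09
D / 71.09 = 93500 / 71.09 = 1315
d = 1315^(1/0.76) = 1315^1.3158 = 12702 m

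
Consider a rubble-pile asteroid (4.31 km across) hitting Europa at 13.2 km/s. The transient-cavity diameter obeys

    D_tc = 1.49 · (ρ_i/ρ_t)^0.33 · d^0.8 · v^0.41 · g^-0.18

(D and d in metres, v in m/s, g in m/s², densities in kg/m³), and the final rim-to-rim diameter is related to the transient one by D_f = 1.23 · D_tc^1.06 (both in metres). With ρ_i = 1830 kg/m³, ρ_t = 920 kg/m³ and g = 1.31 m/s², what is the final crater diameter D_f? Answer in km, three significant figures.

D_f ≈ 169 km

In SI: d = 4310 m, v = 13200 m/s.
(ρ_i/ρ_t)^0.33 = (1830/920)^0.33 = 1.255
d^0.8 = 4310^0.8 = 808.3
v^0.41 = 13200^0.41 = 48.91
g^-0.18 = 1.31^-0.18 = 0.9526
D_tc = 1.49 × 1.255 × 808.3 × 48.91 × 0.9526 = 70420 m
D_f = 1.23 × (70420)^1.06 = 1.692 × 10^5 m
     = 169.2 km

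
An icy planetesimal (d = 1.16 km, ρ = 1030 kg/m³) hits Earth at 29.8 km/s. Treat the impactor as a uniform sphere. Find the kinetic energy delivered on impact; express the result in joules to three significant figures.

E ≈ 3.74 × 10^20 J

d = 1160 m; v = 29800 m/s.
Mass m = (π/6) ρ d³ = (π/6) × 1030 × (1160)³ = 8.418 × 10^11 kg
E = ½ m v² = 0.5 × 8.418 × 10^11 × (29800)² = 3.738 × 10^20 J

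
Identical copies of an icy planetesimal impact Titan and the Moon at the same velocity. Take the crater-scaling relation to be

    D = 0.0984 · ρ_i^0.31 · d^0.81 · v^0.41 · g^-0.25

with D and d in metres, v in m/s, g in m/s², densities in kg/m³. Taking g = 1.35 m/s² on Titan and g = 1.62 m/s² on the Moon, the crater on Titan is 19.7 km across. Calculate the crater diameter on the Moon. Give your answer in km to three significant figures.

D ≈ 18.8 km

All impactor-dependent factors cancel in the ratio, leaving D_Moon/D_Titan = (g_Moon/g_Titan)^-0.25.
(1.62/1.35)^-0.25 = 1.200^-0.25 = 0.9554
D_Moon = 0.9554 × 19.7 km = 18.8 km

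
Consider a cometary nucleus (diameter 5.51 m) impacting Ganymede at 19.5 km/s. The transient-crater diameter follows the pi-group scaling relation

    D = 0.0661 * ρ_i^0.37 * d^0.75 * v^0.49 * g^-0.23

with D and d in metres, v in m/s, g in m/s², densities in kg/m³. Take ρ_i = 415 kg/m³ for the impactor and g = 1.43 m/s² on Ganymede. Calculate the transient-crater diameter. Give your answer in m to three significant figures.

In SI units: v = 19500 m/s.
ρ_i^0.37 = 415^0.37 = 9.304
d^0.75 = 5.51^0.75 = 3.596
v^0.49 = 19500^0.49 = 126.5
g^-0.23 = 1.43^-0.23 = 0.9210
D = 0.0661 × 9.304 × 3.596 × 126.5 × 0.9210 = 257.7 m

D ≈ 258 m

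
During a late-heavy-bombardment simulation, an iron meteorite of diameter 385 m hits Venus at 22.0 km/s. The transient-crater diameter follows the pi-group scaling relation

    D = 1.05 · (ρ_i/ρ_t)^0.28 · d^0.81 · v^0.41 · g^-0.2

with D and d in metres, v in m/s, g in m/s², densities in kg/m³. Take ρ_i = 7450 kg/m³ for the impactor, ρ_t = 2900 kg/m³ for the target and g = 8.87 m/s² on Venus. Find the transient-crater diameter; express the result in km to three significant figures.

In SI units: v = 22000 m/s.
(ρ_i/ρ_t)^0.28 = (7450/2900)^0.28 = 1.302
d^0.81 = 385^0.81 = 124.2
v^0.41 = 22000^0.41 = 60.31
g^-0.2 = 8.87^-0.2 = 0.6463
D = 1.05 × 1.302 × 124.2 × 60.31 × 0.6463 = 6618 m
   = 6.618 km

D ≈ 6.62 km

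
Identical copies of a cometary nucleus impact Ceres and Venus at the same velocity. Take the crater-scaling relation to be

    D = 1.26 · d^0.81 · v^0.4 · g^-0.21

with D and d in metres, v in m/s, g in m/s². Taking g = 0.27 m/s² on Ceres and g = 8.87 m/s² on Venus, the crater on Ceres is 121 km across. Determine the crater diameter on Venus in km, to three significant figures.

All impactor-dependent factors cancel in the ratio, leaving D_Venus/D_Ceres = (g_Venus/g_Ceres)^-0.21.
(8.87/0.27)^-0.21 = 32.85^-0.21 = 0.4803
D_Venus = 0.4803 × 121 km = 58.1 km

D ≈ 58.1 km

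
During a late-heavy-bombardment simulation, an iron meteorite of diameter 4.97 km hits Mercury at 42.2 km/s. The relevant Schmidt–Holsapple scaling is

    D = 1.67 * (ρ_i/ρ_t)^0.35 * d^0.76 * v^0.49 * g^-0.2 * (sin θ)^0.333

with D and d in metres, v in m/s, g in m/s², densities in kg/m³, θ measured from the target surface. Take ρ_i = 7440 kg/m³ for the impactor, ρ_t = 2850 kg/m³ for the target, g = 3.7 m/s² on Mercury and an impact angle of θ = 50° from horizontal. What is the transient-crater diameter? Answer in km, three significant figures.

D ≈ 196 km

In SI units: d = 4970 m, v = 42200 m/s.
(ρ_i/ρ_t)^0.35 = (7440/2850)^0.35 = 1.399
d^0.76 = 4970^0.76 = 644.5
v^0.49 = 42200^0.49 = 184.7
g^-0.2 = 3.7^-0.2 = 0.7698
(sin 50°)^0.333 = 0.7660^0.333 = 0.9151
D = 1.67 × 1.399 × 644.5 × 184.7 × 0.7698 × 0.9151 = 1.959 × 10^5 m
   = 195.9 km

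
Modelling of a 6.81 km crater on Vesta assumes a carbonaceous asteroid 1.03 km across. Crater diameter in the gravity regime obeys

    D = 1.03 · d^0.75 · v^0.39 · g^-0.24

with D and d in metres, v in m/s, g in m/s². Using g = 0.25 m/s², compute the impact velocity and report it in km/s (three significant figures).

Rearranging for v: v = [D / (1.03 · 1030^0.75 · 0.25^-0.24)]^(1/0.39).
D = 6810 m.
1030^0.75 = 181.8
0.25^-0.24 = 1.395
Denominator = 1.03 × 181.8 × 1.395 = 261.2
D / 261.2 = 6810 / 261.2 = 26.07
v = 26.07^(1/0.39) = 26.07^2.5641 = 4277 m/s

v ≈ 4.28 km/s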